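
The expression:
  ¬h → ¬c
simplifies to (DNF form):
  h ∨ ¬c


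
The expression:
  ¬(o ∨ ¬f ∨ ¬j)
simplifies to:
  f ∧ j ∧ ¬o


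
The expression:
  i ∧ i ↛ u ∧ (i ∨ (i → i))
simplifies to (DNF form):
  i ∧ ¬u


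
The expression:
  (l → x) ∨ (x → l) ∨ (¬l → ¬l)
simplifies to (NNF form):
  True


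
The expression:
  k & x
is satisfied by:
  {x: True, k: True}


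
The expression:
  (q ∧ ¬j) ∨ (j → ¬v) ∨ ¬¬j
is always true.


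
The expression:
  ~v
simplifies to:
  ~v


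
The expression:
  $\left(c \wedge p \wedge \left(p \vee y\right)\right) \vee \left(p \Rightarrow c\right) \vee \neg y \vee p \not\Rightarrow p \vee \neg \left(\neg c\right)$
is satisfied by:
  {c: True, p: False, y: False}
  {p: False, y: False, c: False}
  {y: True, c: True, p: False}
  {y: True, p: False, c: False}
  {c: True, p: True, y: False}
  {p: True, c: False, y: False}
  {y: True, p: True, c: True}


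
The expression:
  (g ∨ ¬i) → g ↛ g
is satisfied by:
  {i: True, g: False}


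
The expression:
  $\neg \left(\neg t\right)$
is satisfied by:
  {t: True}


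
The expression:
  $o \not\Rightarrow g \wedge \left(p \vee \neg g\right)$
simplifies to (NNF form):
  $o \wedge \neg g$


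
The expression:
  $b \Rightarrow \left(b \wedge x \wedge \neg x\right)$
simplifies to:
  $\neg b$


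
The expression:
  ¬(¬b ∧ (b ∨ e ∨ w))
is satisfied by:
  {b: True, w: False, e: False}
  {b: True, e: True, w: False}
  {b: True, w: True, e: False}
  {b: True, e: True, w: True}
  {e: False, w: False, b: False}


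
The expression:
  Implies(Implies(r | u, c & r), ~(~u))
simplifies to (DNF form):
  u | (r & ~c)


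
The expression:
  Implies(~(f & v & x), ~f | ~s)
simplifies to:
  ~f | ~s | (v & x)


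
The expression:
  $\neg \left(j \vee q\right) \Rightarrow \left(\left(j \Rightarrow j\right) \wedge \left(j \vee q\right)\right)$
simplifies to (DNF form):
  $j \vee q$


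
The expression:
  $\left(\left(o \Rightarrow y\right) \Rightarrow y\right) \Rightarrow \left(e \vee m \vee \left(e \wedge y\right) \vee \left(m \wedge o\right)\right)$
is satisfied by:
  {m: True, e: True, y: False, o: False}
  {m: True, o: True, e: True, y: False}
  {m: True, e: True, y: True, o: False}
  {m: True, o: True, e: True, y: True}
  {m: True, y: False, e: False, o: False}
  {m: True, o: True, y: False, e: False}
  {m: True, y: True, e: False, o: False}
  {m: True, o: True, y: True, e: False}
  {e: True, o: False, y: False, m: False}
  {o: True, e: True, y: False, m: False}
  {e: True, y: True, o: False, m: False}
  {o: True, e: True, y: True, m: False}
  {o: False, y: False, e: False, m: False}


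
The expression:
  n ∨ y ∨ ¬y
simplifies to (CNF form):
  True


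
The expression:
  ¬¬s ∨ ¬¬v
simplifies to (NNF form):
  s ∨ v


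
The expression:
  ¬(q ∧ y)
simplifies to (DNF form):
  ¬q ∨ ¬y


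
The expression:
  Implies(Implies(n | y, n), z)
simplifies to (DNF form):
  z | (y & ~n)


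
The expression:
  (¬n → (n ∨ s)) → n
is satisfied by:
  {n: True, s: False}
  {s: False, n: False}
  {s: True, n: True}


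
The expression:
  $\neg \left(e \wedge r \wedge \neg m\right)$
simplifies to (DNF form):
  $m \vee \neg e \vee \neg r$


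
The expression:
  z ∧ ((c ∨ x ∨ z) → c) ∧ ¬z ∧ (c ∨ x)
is never true.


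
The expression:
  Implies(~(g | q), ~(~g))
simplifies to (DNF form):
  g | q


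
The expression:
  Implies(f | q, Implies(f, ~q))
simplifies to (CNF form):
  ~f | ~q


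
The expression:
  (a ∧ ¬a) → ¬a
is always true.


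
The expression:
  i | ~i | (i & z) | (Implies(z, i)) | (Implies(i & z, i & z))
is always true.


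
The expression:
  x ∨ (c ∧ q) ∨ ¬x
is always true.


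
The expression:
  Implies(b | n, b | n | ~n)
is always true.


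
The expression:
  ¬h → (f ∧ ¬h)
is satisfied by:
  {h: True, f: True}
  {h: True, f: False}
  {f: True, h: False}


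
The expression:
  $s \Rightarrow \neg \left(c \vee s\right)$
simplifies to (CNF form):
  $\neg s$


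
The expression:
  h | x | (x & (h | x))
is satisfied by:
  {x: True, h: True}
  {x: True, h: False}
  {h: True, x: False}


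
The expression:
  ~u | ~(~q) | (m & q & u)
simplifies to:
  q | ~u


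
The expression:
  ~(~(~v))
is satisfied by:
  {v: False}


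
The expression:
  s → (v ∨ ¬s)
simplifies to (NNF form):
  v ∨ ¬s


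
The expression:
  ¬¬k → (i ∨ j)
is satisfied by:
  {i: True, j: True, k: False}
  {i: True, j: False, k: False}
  {j: True, i: False, k: False}
  {i: False, j: False, k: False}
  {i: True, k: True, j: True}
  {i: True, k: True, j: False}
  {k: True, j: True, i: False}


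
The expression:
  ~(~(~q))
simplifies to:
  ~q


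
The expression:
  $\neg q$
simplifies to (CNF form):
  $\neg q$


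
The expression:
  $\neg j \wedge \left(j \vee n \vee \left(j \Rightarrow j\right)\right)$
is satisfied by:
  {j: False}


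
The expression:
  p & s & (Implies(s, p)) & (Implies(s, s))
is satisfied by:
  {p: True, s: True}


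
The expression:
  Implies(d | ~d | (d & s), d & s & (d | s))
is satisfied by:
  {s: True, d: True}


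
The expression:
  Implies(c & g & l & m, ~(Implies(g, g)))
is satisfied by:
  {l: False, c: False, m: False, g: False}
  {g: True, l: False, c: False, m: False}
  {m: True, l: False, c: False, g: False}
  {g: True, m: True, l: False, c: False}
  {c: True, g: False, l: False, m: False}
  {g: True, c: True, l: False, m: False}
  {m: True, c: True, g: False, l: False}
  {g: True, m: True, c: True, l: False}
  {l: True, m: False, c: False, g: False}
  {g: True, l: True, m: False, c: False}
  {m: True, l: True, g: False, c: False}
  {g: True, m: True, l: True, c: False}
  {c: True, l: True, m: False, g: False}
  {g: True, c: True, l: True, m: False}
  {m: True, c: True, l: True, g: False}


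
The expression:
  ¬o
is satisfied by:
  {o: False}


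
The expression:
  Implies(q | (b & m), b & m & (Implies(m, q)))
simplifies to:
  (b & m & q) | (~b & ~q) | (~m & ~q)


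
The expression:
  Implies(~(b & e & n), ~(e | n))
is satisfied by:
  {b: True, n: False, e: False}
  {b: False, n: False, e: False}
  {n: True, e: True, b: True}


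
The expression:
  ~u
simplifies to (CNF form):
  ~u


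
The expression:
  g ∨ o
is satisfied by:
  {o: True, g: True}
  {o: True, g: False}
  {g: True, o: False}


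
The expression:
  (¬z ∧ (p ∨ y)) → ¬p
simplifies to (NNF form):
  z ∨ ¬p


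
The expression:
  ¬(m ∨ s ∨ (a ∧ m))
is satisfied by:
  {s: False, m: False}


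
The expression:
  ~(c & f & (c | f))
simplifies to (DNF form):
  ~c | ~f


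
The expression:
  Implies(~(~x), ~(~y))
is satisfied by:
  {y: True, x: False}
  {x: False, y: False}
  {x: True, y: True}


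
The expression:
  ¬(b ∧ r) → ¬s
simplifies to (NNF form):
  (b ∧ r) ∨ ¬s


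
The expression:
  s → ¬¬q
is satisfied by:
  {q: True, s: False}
  {s: False, q: False}
  {s: True, q: True}


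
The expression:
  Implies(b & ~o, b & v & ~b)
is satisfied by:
  {o: True, b: False}
  {b: False, o: False}
  {b: True, o: True}


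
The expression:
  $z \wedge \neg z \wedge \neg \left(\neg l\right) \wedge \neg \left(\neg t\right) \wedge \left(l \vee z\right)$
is never true.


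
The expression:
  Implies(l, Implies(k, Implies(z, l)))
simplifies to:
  True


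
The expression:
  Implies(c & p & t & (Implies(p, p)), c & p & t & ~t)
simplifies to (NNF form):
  ~c | ~p | ~t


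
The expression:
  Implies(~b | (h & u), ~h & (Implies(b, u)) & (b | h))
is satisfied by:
  {b: True, h: False, u: False}
  {u: True, b: True, h: False}
  {h: True, b: True, u: False}


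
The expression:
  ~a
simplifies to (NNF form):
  ~a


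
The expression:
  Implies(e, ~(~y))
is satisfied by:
  {y: True, e: False}
  {e: False, y: False}
  {e: True, y: True}


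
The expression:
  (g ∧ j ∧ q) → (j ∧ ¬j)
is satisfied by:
  {g: False, q: False, j: False}
  {j: True, g: False, q: False}
  {q: True, g: False, j: False}
  {j: True, q: True, g: False}
  {g: True, j: False, q: False}
  {j: True, g: True, q: False}
  {q: True, g: True, j: False}


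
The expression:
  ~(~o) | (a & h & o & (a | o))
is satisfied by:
  {o: True}


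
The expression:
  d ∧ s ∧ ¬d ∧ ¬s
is never true.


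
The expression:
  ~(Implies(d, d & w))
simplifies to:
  d & ~w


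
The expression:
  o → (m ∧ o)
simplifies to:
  m ∨ ¬o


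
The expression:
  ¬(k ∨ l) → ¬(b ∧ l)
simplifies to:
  True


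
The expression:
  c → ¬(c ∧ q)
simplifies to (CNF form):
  ¬c ∨ ¬q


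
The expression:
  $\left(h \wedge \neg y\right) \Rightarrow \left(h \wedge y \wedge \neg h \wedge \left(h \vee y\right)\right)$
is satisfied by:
  {y: True, h: False}
  {h: False, y: False}
  {h: True, y: True}


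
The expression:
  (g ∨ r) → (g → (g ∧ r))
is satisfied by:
  {r: True, g: False}
  {g: False, r: False}
  {g: True, r: True}


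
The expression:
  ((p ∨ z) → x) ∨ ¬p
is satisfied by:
  {x: True, p: False}
  {p: False, x: False}
  {p: True, x: True}


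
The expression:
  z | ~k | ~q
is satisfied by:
  {z: True, k: False, q: False}
  {k: False, q: False, z: False}
  {z: True, q: True, k: False}
  {q: True, k: False, z: False}
  {z: True, k: True, q: False}
  {k: True, z: False, q: False}
  {z: True, q: True, k: True}


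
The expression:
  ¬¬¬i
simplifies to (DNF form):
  ¬i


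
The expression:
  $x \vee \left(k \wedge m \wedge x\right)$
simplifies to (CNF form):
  $x$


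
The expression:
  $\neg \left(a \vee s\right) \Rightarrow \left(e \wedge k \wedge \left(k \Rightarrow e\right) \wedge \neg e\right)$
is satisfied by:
  {a: True, s: True}
  {a: True, s: False}
  {s: True, a: False}


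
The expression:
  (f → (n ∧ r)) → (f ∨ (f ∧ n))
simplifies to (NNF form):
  f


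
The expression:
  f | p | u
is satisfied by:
  {u: True, p: True, f: True}
  {u: True, p: True, f: False}
  {u: True, f: True, p: False}
  {u: True, f: False, p: False}
  {p: True, f: True, u: False}
  {p: True, f: False, u: False}
  {f: True, p: False, u: False}


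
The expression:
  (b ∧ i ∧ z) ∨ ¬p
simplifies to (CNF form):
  (b ∨ ¬p) ∧ (i ∨ ¬p) ∧ (z ∨ ¬p)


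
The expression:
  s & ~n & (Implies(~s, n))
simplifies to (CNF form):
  s & ~n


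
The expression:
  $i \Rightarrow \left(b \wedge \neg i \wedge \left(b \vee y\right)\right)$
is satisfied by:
  {i: False}


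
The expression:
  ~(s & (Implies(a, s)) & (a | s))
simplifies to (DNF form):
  ~s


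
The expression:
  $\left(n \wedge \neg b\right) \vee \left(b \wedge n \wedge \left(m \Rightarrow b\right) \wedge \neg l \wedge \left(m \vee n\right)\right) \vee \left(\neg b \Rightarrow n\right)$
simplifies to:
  $b \vee n$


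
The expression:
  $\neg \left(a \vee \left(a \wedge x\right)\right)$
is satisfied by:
  {a: False}


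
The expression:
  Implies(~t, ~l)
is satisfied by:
  {t: True, l: False}
  {l: False, t: False}
  {l: True, t: True}


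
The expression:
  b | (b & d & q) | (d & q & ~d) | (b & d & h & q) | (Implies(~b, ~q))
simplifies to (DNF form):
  b | ~q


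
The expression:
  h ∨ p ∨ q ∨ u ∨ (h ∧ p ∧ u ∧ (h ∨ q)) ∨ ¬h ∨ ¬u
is always true.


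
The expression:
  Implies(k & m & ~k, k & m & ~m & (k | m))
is always true.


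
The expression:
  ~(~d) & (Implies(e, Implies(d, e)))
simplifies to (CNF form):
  d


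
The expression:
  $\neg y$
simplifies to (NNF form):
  $\neg y$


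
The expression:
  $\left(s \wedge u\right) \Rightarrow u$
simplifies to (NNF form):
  $\text{True}$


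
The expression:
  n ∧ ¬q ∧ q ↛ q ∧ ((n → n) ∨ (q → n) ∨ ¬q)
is never true.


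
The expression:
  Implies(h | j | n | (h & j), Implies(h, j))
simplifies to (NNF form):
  j | ~h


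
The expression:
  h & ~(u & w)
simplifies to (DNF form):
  (h & ~u) | (h & ~w)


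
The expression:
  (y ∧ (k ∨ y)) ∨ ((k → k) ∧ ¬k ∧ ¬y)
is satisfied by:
  {y: True, k: False}
  {k: False, y: False}
  {k: True, y: True}


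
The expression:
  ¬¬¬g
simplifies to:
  ¬g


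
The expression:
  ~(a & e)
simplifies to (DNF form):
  ~a | ~e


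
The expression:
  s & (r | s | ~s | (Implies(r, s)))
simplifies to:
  s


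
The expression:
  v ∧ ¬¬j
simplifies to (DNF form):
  j ∧ v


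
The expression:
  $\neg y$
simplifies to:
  $\neg y$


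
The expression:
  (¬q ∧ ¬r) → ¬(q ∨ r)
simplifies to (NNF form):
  True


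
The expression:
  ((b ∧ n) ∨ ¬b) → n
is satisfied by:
  {n: True, b: True}
  {n: True, b: False}
  {b: True, n: False}


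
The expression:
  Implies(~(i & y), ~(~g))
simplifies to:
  g | (i & y)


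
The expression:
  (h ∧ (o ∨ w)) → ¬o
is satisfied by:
  {h: False, o: False}
  {o: True, h: False}
  {h: True, o: False}


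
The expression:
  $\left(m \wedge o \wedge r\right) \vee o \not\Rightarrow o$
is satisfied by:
  {r: True, m: True, o: True}


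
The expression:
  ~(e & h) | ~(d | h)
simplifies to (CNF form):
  ~e | ~h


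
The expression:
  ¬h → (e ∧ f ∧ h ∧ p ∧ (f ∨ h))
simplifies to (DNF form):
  h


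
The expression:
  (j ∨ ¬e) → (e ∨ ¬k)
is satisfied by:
  {e: True, k: False}
  {k: False, e: False}
  {k: True, e: True}


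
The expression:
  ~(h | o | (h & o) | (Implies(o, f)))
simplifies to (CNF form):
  False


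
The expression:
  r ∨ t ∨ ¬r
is always true.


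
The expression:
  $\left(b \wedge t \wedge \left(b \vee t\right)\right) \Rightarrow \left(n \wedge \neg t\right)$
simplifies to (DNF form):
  $\neg b \vee \neg t$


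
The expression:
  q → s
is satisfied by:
  {s: True, q: False}
  {q: False, s: False}
  {q: True, s: True}


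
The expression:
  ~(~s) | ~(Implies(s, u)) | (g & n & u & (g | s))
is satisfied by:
  {g: True, s: True, n: True, u: True}
  {g: True, s: True, n: True, u: False}
  {g: True, s: True, u: True, n: False}
  {g: True, s: True, u: False, n: False}
  {s: True, n: True, u: True, g: False}
  {s: True, n: True, u: False, g: False}
  {s: True, n: False, u: True, g: False}
  {s: True, n: False, u: False, g: False}
  {g: True, n: True, u: True, s: False}


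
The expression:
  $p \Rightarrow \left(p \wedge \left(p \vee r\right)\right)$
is always true.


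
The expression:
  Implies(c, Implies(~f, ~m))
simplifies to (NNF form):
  f | ~c | ~m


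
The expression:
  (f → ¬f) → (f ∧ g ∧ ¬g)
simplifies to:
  f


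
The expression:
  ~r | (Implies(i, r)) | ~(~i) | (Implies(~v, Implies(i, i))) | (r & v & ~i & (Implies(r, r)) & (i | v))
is always true.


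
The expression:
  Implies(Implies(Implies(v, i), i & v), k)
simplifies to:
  k | ~v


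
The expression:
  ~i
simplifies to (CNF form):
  ~i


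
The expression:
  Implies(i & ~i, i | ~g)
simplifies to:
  True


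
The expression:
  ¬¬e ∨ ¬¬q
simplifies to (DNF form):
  e ∨ q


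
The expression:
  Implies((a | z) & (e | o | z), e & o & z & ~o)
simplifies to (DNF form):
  (~a & ~z) | (~a & ~e & ~z) | (~a & ~o & ~z) | (~e & ~o & ~z)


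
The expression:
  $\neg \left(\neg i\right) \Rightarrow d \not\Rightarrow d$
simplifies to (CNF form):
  $\neg i$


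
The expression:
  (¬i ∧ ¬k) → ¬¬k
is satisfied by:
  {i: True, k: True}
  {i: True, k: False}
  {k: True, i: False}


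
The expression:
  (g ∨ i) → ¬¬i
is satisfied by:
  {i: True, g: False}
  {g: False, i: False}
  {g: True, i: True}


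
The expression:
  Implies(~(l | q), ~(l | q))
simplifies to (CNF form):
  True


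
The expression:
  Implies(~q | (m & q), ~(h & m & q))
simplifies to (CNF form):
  ~h | ~m | ~q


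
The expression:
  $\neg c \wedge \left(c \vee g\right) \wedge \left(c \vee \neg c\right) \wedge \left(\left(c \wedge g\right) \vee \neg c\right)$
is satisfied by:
  {g: True, c: False}


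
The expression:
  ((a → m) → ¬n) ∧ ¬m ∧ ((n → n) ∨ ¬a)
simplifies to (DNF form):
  (a ∧ ¬m) ∨ (¬m ∧ ¬n)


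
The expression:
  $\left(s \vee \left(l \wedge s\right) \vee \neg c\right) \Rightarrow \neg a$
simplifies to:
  $\left(c \wedge \neg s\right) \vee \neg a$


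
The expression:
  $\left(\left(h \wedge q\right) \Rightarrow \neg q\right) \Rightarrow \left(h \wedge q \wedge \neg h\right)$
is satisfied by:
  {h: True, q: True}


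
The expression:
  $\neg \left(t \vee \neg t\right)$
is never true.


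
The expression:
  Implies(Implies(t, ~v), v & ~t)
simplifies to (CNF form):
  v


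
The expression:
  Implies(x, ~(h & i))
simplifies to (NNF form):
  ~h | ~i | ~x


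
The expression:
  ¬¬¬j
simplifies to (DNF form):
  ¬j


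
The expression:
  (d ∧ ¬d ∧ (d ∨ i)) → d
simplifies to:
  True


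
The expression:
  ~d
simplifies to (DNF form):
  ~d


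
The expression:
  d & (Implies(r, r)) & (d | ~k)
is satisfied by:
  {d: True}


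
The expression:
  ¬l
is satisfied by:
  {l: False}


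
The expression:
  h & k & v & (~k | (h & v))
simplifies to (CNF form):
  h & k & v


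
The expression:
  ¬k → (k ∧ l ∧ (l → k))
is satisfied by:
  {k: True}


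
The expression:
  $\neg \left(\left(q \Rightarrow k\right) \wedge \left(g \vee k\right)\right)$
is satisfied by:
  {q: True, k: False, g: False}
  {k: False, g: False, q: False}
  {q: True, g: True, k: False}


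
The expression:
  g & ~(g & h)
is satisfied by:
  {g: True, h: False}


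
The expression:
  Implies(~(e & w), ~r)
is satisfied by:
  {w: True, e: True, r: False}
  {w: True, e: False, r: False}
  {e: True, w: False, r: False}
  {w: False, e: False, r: False}
  {r: True, w: True, e: True}


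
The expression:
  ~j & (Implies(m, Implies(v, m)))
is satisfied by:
  {j: False}


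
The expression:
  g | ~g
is always true.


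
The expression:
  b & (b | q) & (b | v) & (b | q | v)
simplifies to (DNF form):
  b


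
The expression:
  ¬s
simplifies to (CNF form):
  ¬s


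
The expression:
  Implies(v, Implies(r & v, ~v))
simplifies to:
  ~r | ~v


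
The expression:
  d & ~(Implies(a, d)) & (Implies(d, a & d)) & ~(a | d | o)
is never true.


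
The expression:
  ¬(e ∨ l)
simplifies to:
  ¬e ∧ ¬l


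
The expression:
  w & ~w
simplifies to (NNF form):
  False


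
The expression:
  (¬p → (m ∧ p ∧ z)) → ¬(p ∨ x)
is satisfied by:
  {p: False}


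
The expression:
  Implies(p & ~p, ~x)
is always true.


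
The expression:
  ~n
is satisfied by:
  {n: False}


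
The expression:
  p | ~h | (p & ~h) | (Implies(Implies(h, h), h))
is always true.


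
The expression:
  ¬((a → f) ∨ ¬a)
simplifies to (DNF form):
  a ∧ ¬f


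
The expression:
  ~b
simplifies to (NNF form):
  ~b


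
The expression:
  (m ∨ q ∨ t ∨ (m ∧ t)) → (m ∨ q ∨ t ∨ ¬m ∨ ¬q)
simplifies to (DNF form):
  True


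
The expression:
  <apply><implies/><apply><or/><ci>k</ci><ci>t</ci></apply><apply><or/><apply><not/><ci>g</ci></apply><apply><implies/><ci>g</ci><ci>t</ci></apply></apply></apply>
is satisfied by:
  {t: True, g: False, k: False}
  {g: False, k: False, t: False}
  {t: True, k: True, g: False}
  {k: True, g: False, t: False}
  {t: True, g: True, k: False}
  {g: True, t: False, k: False}
  {t: True, k: True, g: True}


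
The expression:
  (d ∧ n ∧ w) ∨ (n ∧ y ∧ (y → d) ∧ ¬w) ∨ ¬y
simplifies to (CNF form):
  (d ∨ ¬y) ∧ (n ∨ ¬y)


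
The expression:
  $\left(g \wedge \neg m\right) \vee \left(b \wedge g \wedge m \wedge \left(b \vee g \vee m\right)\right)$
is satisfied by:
  {b: True, g: True, m: False}
  {g: True, m: False, b: False}
  {b: True, m: True, g: True}


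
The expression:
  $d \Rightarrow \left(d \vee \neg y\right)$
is always true.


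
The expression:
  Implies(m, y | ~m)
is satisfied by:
  {y: True, m: False}
  {m: False, y: False}
  {m: True, y: True}


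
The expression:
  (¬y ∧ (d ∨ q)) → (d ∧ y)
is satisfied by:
  {y: True, d: False, q: False}
  {y: True, q: True, d: False}
  {y: True, d: True, q: False}
  {y: True, q: True, d: True}
  {q: False, d: False, y: False}


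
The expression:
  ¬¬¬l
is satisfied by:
  {l: False}


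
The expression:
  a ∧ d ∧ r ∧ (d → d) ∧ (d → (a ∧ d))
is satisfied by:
  {r: True, a: True, d: True}


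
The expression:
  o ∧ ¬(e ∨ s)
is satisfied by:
  {o: True, e: False, s: False}


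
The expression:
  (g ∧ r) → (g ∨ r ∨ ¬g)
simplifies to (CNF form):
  True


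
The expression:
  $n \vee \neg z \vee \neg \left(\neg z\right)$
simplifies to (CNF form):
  $\text{True}$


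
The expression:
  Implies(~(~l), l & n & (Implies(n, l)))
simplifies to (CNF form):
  n | ~l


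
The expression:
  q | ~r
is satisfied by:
  {q: True, r: False}
  {r: False, q: False}
  {r: True, q: True}


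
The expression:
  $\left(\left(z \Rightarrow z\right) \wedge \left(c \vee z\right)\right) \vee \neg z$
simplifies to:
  $\text{True}$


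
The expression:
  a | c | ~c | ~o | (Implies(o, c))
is always true.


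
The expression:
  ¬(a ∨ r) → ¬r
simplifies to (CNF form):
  True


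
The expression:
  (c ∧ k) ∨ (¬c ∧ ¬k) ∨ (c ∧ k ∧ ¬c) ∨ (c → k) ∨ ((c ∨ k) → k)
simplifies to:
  k ∨ ¬c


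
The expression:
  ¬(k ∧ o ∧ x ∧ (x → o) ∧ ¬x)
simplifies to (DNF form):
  True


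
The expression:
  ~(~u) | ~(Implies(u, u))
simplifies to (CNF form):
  u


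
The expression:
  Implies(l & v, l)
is always true.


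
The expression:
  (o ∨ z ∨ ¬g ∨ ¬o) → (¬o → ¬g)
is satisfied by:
  {o: True, g: False}
  {g: False, o: False}
  {g: True, o: True}


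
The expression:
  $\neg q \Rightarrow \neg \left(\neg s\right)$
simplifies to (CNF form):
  $q \vee s$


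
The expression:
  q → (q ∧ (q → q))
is always true.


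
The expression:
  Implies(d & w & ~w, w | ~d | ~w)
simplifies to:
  True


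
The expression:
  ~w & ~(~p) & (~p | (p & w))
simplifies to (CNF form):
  False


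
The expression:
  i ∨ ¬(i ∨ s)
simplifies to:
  i ∨ ¬s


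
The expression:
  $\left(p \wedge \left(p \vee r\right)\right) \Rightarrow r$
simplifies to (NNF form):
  $r \vee \neg p$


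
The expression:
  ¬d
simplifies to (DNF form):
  ¬d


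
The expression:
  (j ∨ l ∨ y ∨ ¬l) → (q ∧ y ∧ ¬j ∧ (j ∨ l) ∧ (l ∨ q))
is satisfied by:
  {q: True, y: True, l: True, j: False}


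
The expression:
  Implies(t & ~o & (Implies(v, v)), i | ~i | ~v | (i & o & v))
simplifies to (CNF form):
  True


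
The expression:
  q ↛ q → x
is always true.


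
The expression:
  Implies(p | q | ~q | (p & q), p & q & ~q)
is never true.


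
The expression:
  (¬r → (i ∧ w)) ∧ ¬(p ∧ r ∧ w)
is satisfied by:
  {r: True, i: True, w: False, p: False}
  {r: True, i: False, w: False, p: False}
  {p: True, r: True, i: True, w: False}
  {p: True, r: True, i: False, w: False}
  {w: True, r: True, i: True, p: False}
  {w: True, r: True, i: False, p: False}
  {w: True, i: True, r: False, p: False}
  {p: True, w: True, i: True, r: False}


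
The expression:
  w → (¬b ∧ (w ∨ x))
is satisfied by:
  {w: False, b: False}
  {b: True, w: False}
  {w: True, b: False}


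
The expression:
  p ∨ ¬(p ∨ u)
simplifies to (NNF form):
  p ∨ ¬u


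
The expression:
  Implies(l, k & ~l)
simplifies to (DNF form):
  ~l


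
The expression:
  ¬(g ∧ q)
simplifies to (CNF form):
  ¬g ∨ ¬q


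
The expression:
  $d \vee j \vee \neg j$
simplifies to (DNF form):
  $\text{True}$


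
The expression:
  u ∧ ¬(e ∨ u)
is never true.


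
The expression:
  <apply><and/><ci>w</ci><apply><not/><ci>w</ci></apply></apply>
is never true.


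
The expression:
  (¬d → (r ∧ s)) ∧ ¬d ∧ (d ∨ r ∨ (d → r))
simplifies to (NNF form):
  r ∧ s ∧ ¬d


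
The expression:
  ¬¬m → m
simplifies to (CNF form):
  True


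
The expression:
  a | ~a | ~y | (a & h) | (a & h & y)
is always true.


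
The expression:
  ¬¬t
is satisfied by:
  {t: True}


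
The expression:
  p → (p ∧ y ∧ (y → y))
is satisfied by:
  {y: True, p: False}
  {p: False, y: False}
  {p: True, y: True}


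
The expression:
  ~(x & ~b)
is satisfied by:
  {b: True, x: False}
  {x: False, b: False}
  {x: True, b: True}


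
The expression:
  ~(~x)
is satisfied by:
  {x: True}


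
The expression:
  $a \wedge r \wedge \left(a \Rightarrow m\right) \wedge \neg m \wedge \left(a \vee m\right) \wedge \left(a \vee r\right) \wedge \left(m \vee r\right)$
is never true.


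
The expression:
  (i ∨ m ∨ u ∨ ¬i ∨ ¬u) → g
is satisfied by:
  {g: True}


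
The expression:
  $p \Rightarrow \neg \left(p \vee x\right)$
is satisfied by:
  {p: False}


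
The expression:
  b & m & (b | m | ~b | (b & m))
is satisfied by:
  {m: True, b: True}


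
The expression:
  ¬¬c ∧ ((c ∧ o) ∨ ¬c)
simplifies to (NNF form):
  c ∧ o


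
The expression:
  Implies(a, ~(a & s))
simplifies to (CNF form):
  ~a | ~s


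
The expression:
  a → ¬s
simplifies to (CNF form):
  ¬a ∨ ¬s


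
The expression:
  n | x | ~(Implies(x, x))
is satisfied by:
  {n: True, x: True}
  {n: True, x: False}
  {x: True, n: False}


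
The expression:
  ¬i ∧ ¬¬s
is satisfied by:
  {s: True, i: False}


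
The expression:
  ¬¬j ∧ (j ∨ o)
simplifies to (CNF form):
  j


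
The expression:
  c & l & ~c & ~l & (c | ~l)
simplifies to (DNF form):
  False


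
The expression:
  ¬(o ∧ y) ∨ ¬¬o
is always true.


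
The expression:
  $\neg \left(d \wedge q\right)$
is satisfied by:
  {q: False, d: False}
  {d: True, q: False}
  {q: True, d: False}


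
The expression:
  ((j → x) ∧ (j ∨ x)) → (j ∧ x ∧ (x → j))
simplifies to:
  j ∨ ¬x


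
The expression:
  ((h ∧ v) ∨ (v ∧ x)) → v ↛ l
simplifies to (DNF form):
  (¬h ∧ ¬x) ∨ ¬l ∨ ¬v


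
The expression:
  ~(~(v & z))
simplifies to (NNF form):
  v & z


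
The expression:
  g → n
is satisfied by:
  {n: True, g: False}
  {g: False, n: False}
  {g: True, n: True}


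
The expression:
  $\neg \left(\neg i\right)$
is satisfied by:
  {i: True}


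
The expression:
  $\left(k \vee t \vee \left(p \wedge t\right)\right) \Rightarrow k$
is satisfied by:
  {k: True, t: False}
  {t: False, k: False}
  {t: True, k: True}


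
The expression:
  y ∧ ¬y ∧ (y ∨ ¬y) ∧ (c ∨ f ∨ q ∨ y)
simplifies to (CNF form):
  False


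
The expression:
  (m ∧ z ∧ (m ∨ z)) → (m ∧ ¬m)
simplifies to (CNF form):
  ¬m ∨ ¬z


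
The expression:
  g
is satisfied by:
  {g: True}


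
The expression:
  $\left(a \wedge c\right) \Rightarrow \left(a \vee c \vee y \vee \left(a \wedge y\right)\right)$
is always true.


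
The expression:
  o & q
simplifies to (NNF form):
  o & q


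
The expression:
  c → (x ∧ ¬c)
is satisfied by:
  {c: False}


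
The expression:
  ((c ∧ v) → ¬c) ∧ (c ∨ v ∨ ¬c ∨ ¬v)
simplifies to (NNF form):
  ¬c ∨ ¬v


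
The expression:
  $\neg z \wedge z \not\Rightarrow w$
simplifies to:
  $\text{False}$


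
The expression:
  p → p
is always true.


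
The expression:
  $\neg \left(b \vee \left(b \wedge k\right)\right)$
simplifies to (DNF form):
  $\neg b$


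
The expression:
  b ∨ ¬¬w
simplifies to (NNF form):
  b ∨ w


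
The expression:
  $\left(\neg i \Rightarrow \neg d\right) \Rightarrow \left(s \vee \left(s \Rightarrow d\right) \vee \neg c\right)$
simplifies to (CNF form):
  $\text{True}$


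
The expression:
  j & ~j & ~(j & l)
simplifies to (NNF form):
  False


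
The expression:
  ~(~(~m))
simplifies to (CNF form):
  ~m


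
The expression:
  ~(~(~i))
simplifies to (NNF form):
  ~i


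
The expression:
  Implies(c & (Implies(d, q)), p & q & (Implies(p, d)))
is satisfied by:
  {d: True, p: True, q: False, c: False}
  {d: True, q: False, p: False, c: False}
  {d: True, p: True, q: True, c: False}
  {d: True, q: True, p: False, c: False}
  {p: True, d: False, q: False, c: False}
  {d: False, q: False, p: False, c: False}
  {p: True, q: True, d: False, c: False}
  {q: True, d: False, p: False, c: False}
  {c: True, p: True, d: True, q: False}
  {c: True, d: True, q: False, p: False}
  {c: True, p: True, d: True, q: True}


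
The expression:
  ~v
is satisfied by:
  {v: False}


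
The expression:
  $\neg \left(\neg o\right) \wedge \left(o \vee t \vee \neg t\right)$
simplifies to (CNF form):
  $o$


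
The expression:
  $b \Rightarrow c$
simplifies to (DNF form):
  $c \vee \neg b$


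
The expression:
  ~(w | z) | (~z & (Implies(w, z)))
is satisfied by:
  {w: False, z: False}


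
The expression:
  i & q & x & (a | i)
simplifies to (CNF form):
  i & q & x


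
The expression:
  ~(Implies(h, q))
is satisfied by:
  {h: True, q: False}


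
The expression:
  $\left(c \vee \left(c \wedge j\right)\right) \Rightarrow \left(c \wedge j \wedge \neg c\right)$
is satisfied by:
  {c: False}


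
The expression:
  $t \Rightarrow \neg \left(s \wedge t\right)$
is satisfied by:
  {s: False, t: False}
  {t: True, s: False}
  {s: True, t: False}


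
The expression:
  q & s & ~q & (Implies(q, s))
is never true.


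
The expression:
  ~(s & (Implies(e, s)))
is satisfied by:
  {s: False}


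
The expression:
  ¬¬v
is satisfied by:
  {v: True}


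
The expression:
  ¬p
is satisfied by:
  {p: False}


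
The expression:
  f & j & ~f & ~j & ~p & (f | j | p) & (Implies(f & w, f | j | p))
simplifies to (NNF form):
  False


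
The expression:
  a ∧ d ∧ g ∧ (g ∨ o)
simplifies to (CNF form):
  a ∧ d ∧ g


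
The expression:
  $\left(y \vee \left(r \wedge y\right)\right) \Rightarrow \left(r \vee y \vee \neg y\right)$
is always true.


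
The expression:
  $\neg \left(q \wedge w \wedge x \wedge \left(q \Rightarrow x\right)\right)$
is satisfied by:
  {w: False, q: False, x: False}
  {x: True, w: False, q: False}
  {q: True, w: False, x: False}
  {x: True, q: True, w: False}
  {w: True, x: False, q: False}
  {x: True, w: True, q: False}
  {q: True, w: True, x: False}


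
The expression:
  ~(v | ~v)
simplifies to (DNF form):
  False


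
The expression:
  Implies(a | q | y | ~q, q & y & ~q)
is never true.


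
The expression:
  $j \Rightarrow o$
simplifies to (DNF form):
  $o \vee \neg j$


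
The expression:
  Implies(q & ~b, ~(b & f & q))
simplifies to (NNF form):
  True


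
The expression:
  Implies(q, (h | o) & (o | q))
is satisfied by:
  {o: True, h: True, q: False}
  {o: True, h: False, q: False}
  {h: True, o: False, q: False}
  {o: False, h: False, q: False}
  {o: True, q: True, h: True}
  {o: True, q: True, h: False}
  {q: True, h: True, o: False}


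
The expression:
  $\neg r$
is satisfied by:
  {r: False}


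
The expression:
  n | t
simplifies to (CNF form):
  n | t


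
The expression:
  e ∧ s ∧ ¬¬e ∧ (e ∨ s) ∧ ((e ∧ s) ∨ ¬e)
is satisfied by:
  {e: True, s: True}


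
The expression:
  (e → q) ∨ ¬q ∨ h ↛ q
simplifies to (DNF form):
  True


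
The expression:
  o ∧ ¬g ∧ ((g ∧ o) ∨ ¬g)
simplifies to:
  o ∧ ¬g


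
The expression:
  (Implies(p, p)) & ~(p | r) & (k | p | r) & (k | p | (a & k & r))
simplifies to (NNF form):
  k & ~p & ~r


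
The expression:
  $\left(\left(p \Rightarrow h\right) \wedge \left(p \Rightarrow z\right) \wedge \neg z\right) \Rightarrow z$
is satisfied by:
  {z: True, p: True}
  {z: True, p: False}
  {p: True, z: False}


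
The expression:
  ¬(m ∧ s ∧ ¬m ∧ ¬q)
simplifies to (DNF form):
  True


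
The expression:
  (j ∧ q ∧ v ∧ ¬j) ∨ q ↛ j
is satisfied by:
  {q: True, j: False}


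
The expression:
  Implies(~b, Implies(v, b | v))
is always true.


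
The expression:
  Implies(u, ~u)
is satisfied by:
  {u: False}


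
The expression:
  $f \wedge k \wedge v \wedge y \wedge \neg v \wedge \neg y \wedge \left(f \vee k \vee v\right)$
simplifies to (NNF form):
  $\text{False}$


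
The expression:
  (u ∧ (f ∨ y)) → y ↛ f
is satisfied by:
  {u: False, f: False}
  {f: True, u: False}
  {u: True, f: False}


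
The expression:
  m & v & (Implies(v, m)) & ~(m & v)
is never true.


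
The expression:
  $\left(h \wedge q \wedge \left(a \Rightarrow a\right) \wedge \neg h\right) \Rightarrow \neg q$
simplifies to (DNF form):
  $\text{True}$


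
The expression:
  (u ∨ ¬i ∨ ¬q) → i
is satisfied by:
  {i: True}


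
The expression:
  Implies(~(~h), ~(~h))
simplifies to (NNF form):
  True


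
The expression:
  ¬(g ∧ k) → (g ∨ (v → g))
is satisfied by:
  {g: True, v: False}
  {v: False, g: False}
  {v: True, g: True}


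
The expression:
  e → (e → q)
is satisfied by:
  {q: True, e: False}
  {e: False, q: False}
  {e: True, q: True}


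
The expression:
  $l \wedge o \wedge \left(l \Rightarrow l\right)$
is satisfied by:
  {o: True, l: True}


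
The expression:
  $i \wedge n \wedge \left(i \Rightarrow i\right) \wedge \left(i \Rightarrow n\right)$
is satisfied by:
  {i: True, n: True}


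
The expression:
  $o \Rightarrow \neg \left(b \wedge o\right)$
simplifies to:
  $\neg b \vee \neg o$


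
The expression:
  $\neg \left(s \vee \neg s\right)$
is never true.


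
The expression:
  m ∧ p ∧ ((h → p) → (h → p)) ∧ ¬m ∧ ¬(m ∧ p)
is never true.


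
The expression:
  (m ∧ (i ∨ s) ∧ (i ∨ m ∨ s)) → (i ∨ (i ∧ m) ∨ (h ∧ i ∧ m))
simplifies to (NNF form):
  i ∨ ¬m ∨ ¬s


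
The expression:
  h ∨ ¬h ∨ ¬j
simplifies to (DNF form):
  True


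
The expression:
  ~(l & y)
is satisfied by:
  {l: False, y: False}
  {y: True, l: False}
  {l: True, y: False}


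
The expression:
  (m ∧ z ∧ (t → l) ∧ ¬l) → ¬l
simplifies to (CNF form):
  True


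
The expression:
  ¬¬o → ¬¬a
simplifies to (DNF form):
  a ∨ ¬o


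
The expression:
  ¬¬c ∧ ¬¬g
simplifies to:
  c ∧ g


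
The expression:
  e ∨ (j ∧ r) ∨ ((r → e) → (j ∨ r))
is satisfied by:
  {r: True, e: True, j: True}
  {r: True, e: True, j: False}
  {r: True, j: True, e: False}
  {r: True, j: False, e: False}
  {e: True, j: True, r: False}
  {e: True, j: False, r: False}
  {j: True, e: False, r: False}


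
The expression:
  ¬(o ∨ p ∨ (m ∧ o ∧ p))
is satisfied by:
  {o: False, p: False}


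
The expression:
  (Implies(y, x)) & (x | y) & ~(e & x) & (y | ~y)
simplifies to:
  x & ~e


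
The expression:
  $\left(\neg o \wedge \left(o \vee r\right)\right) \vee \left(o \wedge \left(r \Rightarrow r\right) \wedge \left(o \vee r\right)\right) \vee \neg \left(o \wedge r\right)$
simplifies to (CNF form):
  $\text{True}$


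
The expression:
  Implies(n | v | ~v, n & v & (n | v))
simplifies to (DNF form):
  n & v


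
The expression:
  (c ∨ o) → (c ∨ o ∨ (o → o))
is always true.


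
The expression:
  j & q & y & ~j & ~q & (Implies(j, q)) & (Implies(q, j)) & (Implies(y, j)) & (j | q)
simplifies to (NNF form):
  False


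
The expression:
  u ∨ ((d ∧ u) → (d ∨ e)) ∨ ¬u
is always true.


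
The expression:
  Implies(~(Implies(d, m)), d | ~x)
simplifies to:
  True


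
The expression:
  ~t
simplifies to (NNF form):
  ~t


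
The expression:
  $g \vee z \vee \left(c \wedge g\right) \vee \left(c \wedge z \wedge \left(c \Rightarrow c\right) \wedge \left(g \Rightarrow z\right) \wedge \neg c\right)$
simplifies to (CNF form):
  $g \vee z$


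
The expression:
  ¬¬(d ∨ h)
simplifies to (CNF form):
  d ∨ h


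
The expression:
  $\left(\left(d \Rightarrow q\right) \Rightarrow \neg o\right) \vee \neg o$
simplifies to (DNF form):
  $\left(d \wedge \neg q\right) \vee \neg o$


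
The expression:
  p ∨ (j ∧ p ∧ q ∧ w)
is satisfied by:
  {p: True}


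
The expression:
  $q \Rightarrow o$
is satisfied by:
  {o: True, q: False}
  {q: False, o: False}
  {q: True, o: True}


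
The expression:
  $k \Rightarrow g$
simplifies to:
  $g \vee \neg k$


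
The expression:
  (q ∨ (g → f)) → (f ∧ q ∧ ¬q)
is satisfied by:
  {g: True, q: False, f: False}


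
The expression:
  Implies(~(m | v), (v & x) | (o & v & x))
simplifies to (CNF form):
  m | v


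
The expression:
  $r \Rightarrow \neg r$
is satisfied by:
  {r: False}


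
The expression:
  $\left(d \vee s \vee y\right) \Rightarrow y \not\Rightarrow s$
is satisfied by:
  {y: True, d: False, s: False}
  {d: False, s: False, y: False}
  {y: True, d: True, s: False}


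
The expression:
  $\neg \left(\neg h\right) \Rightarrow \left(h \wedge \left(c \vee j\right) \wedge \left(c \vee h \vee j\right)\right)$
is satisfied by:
  {c: True, j: True, h: False}
  {c: True, j: False, h: False}
  {j: True, c: False, h: False}
  {c: False, j: False, h: False}
  {h: True, c: True, j: True}
  {h: True, c: True, j: False}
  {h: True, j: True, c: False}


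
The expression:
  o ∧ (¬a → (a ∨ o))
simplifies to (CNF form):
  o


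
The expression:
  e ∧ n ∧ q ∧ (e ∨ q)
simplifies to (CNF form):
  e ∧ n ∧ q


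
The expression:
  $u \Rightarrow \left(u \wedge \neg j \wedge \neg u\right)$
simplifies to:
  $\neg u$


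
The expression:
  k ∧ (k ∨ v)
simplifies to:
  k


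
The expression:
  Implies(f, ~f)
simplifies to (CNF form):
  ~f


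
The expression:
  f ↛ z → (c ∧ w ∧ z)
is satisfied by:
  {z: True, f: False}
  {f: False, z: False}
  {f: True, z: True}


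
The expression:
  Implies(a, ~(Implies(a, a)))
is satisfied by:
  {a: False}


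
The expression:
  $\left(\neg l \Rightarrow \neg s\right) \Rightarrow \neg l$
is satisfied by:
  {l: False}


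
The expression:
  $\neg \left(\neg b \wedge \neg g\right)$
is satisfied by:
  {b: True, g: True}
  {b: True, g: False}
  {g: True, b: False}
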